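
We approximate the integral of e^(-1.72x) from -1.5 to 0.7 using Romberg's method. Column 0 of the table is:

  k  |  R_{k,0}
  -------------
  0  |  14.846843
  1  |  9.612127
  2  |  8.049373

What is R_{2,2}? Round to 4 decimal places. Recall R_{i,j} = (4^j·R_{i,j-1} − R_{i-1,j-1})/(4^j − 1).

Richardson extrapolation on the trapezoidal column (denominator 4−1=3):
R_{1,1} = (4·9.612127 − 14.846843) / 3 = 7.867222
R_{2,1} = (4·8.049373 − 9.612127) / 3 = 7.528455
R_{2,2} = 7.528455 + (7.528455 − 7.867222)/15 = 7.505871

7.5059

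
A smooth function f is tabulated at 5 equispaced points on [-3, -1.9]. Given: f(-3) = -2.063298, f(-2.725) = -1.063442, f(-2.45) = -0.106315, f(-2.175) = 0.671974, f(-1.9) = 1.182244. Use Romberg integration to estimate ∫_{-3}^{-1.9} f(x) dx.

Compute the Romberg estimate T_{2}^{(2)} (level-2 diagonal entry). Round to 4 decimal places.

-0.2441

T_{0}^{(0)} (trapezoid, 1 panel, h=1.1000): -0.484580
T_{1}^{(0)} (trapezoid, 2 panels, h=0.5500): -0.300763
T_{2}^{(0)} (trapezoid, 4 panels, h=0.2750): -0.258035
T_{1}^{(1)} = -0.300763 + (-0.300763 − (-0.484580))/3 = -0.239491
T_{2}^{(1)} = -0.258035 + (-0.258035 − (-0.300763))/3 = -0.243792
T_{2}^{(2)} = -0.243792 + (-0.243792 − (-0.239491))/15 = -0.244079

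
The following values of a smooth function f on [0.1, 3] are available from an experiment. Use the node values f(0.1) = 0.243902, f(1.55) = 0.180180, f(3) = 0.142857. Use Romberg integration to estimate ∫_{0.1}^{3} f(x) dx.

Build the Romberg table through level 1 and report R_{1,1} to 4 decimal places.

0.5353

R_{0,0} (trapezoid, 1 panel, h=2.9000): 0.560801
R_{1,0} (trapezoid, 2 panels, h=1.4500): 0.541661
R_{1,1} = 0.541661 + (0.541661 − 0.560801)/3 = 0.535281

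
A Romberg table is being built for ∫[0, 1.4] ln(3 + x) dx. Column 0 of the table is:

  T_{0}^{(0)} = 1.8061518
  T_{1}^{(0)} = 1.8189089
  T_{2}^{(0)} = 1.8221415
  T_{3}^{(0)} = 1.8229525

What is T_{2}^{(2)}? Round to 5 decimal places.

T_{1}^{(1)} = 1.8189089 + (1.8189089 − 1.8061518)/3 = 1.8231613
T_{2}^{(1)} = (4·1.8221415 − 1.8189089) / 3 = 1.8232190
T_{2}^{(2)} = 1.8232190 + (1.8232190 − 1.8231613)/15 = 1.8232228

1.82322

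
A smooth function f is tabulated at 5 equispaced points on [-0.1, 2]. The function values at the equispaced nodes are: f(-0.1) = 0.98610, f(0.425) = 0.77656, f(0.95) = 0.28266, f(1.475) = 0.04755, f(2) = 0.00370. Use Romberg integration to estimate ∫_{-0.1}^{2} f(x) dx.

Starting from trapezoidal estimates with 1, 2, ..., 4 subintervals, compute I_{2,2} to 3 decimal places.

0.856

I_{0,0} (trapezoid, 1 panel, h=2.1000): 1.03929
I_{1,0} (trapezoid, 2 panels, h=1.0500): 0.81644
I_{2,0} (trapezoid, 4 panels, h=0.5250): 0.84088
I_{1,1} = 0.81644 + (0.81644 − 1.03929)/3 = 0.74216
I_{2,1} = 0.84088 + (0.84088 − 0.81644)/3 = 0.84903
I_{2,2} = 0.84903 + (0.84903 − 0.74216)/15 = 0.85615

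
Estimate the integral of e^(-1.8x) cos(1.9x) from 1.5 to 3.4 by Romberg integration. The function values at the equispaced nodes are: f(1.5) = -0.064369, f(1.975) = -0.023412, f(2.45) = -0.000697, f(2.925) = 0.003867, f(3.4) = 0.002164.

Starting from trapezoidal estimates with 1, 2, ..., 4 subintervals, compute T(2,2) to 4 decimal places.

-0.0226

T(0,0) (trapezoid, 1 panel, h=1.9000): -0.059095
T(1,0) (trapezoid, 2 panels, h=0.9500): -0.030210
T(2,0) (trapezoid, 4 panels, h=0.4750): -0.024389
T(1,1) = -0.030210 + (-0.030210 − (-0.059095))/3 = -0.020582
T(2,1) = -0.024389 + (-0.024389 − (-0.030210))/3 = -0.022449
T(2,2) = -0.022449 + (-0.022449 − (-0.020582))/15 = -0.022573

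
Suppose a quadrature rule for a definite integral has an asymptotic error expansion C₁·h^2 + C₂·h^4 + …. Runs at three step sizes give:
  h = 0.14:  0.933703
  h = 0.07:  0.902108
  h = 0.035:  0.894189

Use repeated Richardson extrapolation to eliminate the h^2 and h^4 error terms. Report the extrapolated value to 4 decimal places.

First eliminate the h^2 term (factor 2^2 = 4):
  B₁ = (4·0.902108 − 0.933703)/3 = 0.891576
  B₂ = (4·0.894189 − 0.902108)/3 = 0.891549
Then eliminate the h^4 term (factor 2^4 = 16):
  (16·0.891549 − 0.891576)/15 = 0.891547

0.8915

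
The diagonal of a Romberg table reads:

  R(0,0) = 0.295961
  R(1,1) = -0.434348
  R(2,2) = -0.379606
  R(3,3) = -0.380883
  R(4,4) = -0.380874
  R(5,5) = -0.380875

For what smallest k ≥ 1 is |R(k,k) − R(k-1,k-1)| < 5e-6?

|R(1,1) − R(0,0)| = 0.730309 ≥ 5e-6
|R(2,2) − R(1,1)| = 0.054742 ≥ 5e-6
|R(3,3) − R(2,2)| = 0.001277 ≥ 5e-6
|R(4,4) − R(3,3)| = 0.000009 ≥ 5e-6
|R(5,5) − R(4,4)| = 0.000001 < 5e-6

k = 5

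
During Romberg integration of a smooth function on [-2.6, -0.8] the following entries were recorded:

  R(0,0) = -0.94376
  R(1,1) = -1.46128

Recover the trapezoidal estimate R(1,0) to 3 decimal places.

-1.332

From R(1,1) = (4·R(1,0) − R(0,0))/3, solve for R(1,0):
4·R(1,0) = 3·(-1.46128) + (-0.94376) = -5.32760
R(1,0) = -1.33190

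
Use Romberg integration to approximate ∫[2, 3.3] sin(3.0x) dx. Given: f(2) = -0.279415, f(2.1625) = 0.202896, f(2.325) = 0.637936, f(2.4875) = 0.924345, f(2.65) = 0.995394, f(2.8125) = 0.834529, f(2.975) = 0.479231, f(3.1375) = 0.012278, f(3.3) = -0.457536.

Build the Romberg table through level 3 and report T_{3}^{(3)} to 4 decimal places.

0.6165

T_{0}^{(0)} (trapezoid, 1 panel, h=1.3000): -0.479018
T_{1}^{(0)} (trapezoid, 2 panels, h=0.6500): 0.407497
T_{2}^{(0)} (trapezoid, 4 panels, h=0.3250): 0.566828
T_{3}^{(0)} (trapezoid, 8 panels, h=0.1625): 0.604197
T_{1}^{(1)} = 0.407497 + (0.407497 − (-0.479018))/3 = 0.703002
T_{2}^{(1)} = 0.566828 + (0.566828 − 0.407497)/3 = 0.619938
T_{3}^{(1)} = 0.604197 + (0.604197 − 0.566828)/3 = 0.616653
T_{2}^{(2)} = 0.619938 + (0.619938 − 0.703002)/15 = 0.614400
T_{3}^{(2)} = 0.616653 + (0.616653 − 0.619938)/15 = 0.616434
T_{3}^{(3)} = 0.616434 + (0.616434 − 0.614400)/63 = 0.616466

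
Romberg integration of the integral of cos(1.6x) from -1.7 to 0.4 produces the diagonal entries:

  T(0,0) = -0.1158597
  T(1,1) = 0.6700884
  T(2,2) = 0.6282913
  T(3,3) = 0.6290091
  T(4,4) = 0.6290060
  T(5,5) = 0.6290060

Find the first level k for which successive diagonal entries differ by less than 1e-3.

|T(1,1) − T(0,0)| = 0.7859481 ≥ 1e-3
|T(2,2) − T(1,1)| = 0.0417971 ≥ 1e-3
|T(3,3) − T(2,2)| = 0.0007178 < 1e-3

k = 3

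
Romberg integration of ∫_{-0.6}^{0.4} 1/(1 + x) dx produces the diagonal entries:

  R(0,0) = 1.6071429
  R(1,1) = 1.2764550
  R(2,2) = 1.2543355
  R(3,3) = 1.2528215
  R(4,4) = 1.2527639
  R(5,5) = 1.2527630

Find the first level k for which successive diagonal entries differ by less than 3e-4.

k = 4

|R(1,1) − R(0,0)| = 0.3306879 ≥ 3e-4
|R(2,2) − R(1,1)| = 0.0221195 ≥ 3e-4
|R(3,3) − R(2,2)| = 0.0015140 ≥ 3e-4
|R(4,4) − R(3,3)| = 0.0000576 < 3e-4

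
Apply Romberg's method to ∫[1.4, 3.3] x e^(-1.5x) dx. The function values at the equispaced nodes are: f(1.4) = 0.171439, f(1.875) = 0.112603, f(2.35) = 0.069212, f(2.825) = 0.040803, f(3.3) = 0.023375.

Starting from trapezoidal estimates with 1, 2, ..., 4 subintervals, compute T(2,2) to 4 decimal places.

T(0,0) (trapezoid, 1 panel, h=1.9000): 0.185073
T(1,0) (trapezoid, 2 panels, h=0.9500): 0.158288
T(2,0) (trapezoid, 4 panels, h=0.4750): 0.152012
T(1,1) = 0.158288 + (0.158288 − 0.185073)/3 = 0.149360
T(2,1) = 0.152012 + (0.152012 − 0.158288)/3 = 0.149920
T(2,2) = 0.149920 + (0.149920 − 0.149360)/15 = 0.149957

0.1500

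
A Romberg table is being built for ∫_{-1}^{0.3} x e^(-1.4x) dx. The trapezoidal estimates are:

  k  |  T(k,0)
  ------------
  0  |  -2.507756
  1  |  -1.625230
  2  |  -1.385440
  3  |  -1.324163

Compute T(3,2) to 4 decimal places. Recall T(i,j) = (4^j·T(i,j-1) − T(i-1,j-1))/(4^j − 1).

-1.3036

T(2,1) = (4·(-1.385440) − (-1.625230)) / 3 = -1.305510
T(3,1) = -1.324163 + (-1.324163 − (-1.385440))/3 = -1.303737
T(3,2) = (16·(-1.303737) − (-1.305510)) / 15 = -1.303619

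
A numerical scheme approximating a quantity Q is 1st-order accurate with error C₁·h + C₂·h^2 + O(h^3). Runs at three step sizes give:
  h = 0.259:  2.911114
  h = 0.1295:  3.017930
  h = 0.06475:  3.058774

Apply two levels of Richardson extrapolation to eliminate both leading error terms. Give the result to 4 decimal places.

3.0912

First eliminate the h term (factor 2^1 = 2):
  B₁ = (2·3.017930 − 2.911114)/1 = 3.124746
  B₂ = (2·3.058774 − 3.017930)/1 = 3.099618
Then eliminate the h^2 term (factor 2^2 = 4):
  (4·3.099618 − 3.124746)/3 = 3.091242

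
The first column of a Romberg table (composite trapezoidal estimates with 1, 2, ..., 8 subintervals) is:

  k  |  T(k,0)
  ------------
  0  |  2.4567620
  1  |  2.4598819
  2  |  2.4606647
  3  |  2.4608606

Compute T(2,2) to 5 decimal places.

2.46093

Richardson extrapolation on the trapezoidal column (denominator 4−1=3):
T(1,1) = 2.4598819 + (2.4598819 − 2.4567620)/3 = 2.4609219
T(2,1) = (4·2.4606647 − 2.4598819) / 3 = 2.4609256
T(2,2) = 2.4609256 + (2.4609256 − 2.4609219)/15 = 2.4609258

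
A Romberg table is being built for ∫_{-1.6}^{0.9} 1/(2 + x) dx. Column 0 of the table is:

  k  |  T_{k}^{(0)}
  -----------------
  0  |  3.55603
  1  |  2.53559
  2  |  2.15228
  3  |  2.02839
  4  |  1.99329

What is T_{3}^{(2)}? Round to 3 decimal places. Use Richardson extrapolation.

1.985

Richardson extrapolation on the trapezoidal column (denominator 4−1=3):
T_{2}^{(1)} = 2.15228 + (2.15228 − 2.53559)/3 = 2.02451
T_{3}^{(1)} = (4·2.02839 − 2.15228) / 3 = 1.98709
T_{3}^{(2)} = (16·1.98709 − 2.02451) / 15 = 1.98460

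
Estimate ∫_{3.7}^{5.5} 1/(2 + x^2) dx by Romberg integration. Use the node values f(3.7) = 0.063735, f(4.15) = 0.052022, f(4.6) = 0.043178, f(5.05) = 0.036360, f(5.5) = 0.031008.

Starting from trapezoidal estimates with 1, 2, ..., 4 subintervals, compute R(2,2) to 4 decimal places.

R(0,0) (trapezoid, 1 panel, h=1.8000): 0.085269
R(1,0) (trapezoid, 2 panels, h=0.9000): 0.081495
R(2,0) (trapezoid, 4 panels, h=0.4500): 0.080519
R(1,1) = 0.081495 + (0.081495 − 0.085269)/3 = 0.080237
R(2,1) = 0.080519 + (0.080519 − 0.081495)/3 = 0.080194
R(2,2) = 0.080194 + (0.080194 − 0.080237)/15 = 0.080191

0.0802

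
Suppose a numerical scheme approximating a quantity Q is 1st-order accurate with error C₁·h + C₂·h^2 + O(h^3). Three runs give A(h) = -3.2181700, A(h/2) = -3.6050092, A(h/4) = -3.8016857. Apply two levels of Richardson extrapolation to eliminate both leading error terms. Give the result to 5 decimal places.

First eliminate the h term (factor 2^1 = 2):
  B₁ = (2·(-3.6050092) − (-3.2181700))/1 = -3.9918484
  B₂ = (2·(-3.8016857) − (-3.6050092))/1 = -3.9983622
Then eliminate the h^2 term (factor 2^2 = 4):
  (4·(-3.9983622) − (-3.9918484))/3 = -4.0005335

-4.00053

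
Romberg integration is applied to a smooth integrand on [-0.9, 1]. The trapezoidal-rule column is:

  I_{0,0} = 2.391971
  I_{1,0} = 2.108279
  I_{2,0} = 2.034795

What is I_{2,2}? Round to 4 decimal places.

I_{1,1} = (4·2.108279 − 2.391971) / 3 = 2.013715
I_{2,1} = (4·2.034795 − 2.108279) / 3 = 2.010300
I_{2,2} = (16·2.010300 − 2.013715) / 15 = 2.010072

2.0101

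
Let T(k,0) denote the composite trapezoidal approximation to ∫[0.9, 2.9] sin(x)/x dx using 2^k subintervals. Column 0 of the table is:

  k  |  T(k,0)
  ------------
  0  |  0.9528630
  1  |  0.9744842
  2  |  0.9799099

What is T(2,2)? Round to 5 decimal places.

Richardson extrapolation on the trapezoidal column (denominator 4−1=3):
T(1,1) = (4·0.9744842 − 0.9528630) / 3 = 0.9816913
T(2,1) = 0.9799099 + (0.9799099 − 0.9744842)/3 = 0.9817185
T(2,2) = (16·0.9817185 − 0.9816913) / 15 = 0.9817203

0.98172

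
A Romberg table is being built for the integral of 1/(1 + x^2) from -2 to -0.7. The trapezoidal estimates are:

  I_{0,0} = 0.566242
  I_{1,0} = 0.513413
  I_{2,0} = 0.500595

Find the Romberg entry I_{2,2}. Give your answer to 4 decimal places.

0.4964

I_{1,1} = 0.513413 + (0.513413 − 0.566242)/3 = 0.495803
I_{2,1} = 0.500595 + (0.500595 − 0.513413)/3 = 0.496322
I_{2,2} = 0.496322 + (0.496322 − 0.495803)/15 = 0.496357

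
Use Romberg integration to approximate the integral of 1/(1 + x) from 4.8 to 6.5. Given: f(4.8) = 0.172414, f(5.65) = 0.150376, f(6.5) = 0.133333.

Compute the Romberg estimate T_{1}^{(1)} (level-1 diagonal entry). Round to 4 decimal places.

T_{0}^{(0)} (trapezoid, 1 panel, h=1.7000): 0.259885
T_{1}^{(0)} (trapezoid, 2 panels, h=0.8500): 0.257762
T_{1}^{(1)} = 0.257762 + (0.257762 − 0.259885)/3 = 0.257054

0.2571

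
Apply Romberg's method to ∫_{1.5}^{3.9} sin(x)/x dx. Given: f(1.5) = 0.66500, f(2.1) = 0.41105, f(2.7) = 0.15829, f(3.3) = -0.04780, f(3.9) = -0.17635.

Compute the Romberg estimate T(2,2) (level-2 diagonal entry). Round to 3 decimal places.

0.452

T(0,0) (trapezoid, 1 panel, h=2.4000): 0.58638
T(1,0) (trapezoid, 2 panels, h=1.2000): 0.48314
T(2,0) (trapezoid, 4 panels, h=0.6000): 0.45952
T(1,1) = 0.48314 + (0.48314 − 0.58638)/3 = 0.44873
T(2,1) = 0.45952 + (0.45952 − 0.48314)/3 = 0.45165
T(2,2) = 0.45165 + (0.45165 − 0.44873)/15 = 0.45184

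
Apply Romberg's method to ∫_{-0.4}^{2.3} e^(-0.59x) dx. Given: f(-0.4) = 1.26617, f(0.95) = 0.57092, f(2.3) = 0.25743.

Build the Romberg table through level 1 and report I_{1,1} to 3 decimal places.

I_{0,0} (trapezoid, 1 panel, h=2.7000): 2.05686
I_{1,0} (trapezoid, 2 panels, h=1.3500): 1.79917
I_{1,1} = 1.79917 + (1.79917 − 2.05686)/3 = 1.71327

1.713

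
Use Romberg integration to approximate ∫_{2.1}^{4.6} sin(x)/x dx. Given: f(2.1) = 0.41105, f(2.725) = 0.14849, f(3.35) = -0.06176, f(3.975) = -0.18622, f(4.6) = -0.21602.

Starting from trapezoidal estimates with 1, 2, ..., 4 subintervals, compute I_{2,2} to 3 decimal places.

I_{0,0} (trapezoid, 1 panel, h=2.5000): 0.24379
I_{1,0} (trapezoid, 2 panels, h=1.2500): 0.04469
I_{2,0} (trapezoid, 4 panels, h=0.6250): -0.00123
I_{1,1} = 0.04469 + (0.04469 − 0.24379)/3 = -0.02168
I_{2,1} = -0.00123 + (-0.00123 − 0.04469)/3 = -0.01654
I_{2,2} = -0.01654 + (-0.01654 − (-0.02168))/15 = -0.01620

-0.016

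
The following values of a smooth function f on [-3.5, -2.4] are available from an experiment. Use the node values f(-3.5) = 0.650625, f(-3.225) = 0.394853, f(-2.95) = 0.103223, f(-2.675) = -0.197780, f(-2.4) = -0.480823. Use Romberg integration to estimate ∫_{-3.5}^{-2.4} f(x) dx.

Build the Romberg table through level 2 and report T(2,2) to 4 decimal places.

T(0,0) (trapezoid, 1 panel, h=1.1000): 0.093391
T(1,0) (trapezoid, 2 panels, h=0.5500): 0.103468
T(2,0) (trapezoid, 4 panels, h=0.2750): 0.105929
T(1,1) = 0.103468 + (0.103468 − 0.093391)/3 = 0.106827
T(2,1) = 0.105929 + (0.105929 − 0.103468)/3 = 0.106749
T(2,2) = 0.106749 + (0.106749 − 0.106827)/15 = 0.106744

0.1067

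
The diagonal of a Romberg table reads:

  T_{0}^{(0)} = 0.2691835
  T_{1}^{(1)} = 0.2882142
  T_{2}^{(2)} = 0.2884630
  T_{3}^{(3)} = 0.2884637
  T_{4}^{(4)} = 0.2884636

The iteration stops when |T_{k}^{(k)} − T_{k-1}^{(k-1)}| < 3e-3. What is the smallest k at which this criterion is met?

|T_{1}^{(1)} − T_{0}^{(0)}| = 0.0190307 ≥ 3e-3
|T_{2}^{(2)} − T_{1}^{(1)}| = 0.0002488 < 3e-3

k = 2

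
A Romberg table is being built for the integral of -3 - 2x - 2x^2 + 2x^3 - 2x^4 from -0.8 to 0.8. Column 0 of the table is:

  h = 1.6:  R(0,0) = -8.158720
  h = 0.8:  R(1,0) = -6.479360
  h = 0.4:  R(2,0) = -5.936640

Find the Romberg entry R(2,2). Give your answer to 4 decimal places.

-5.7448

R(1,1) = -6.479360 + (-6.479360 − (-8.158720))/3 = -5.919573
R(2,1) = -5.936640 + (-5.936640 − (-6.479360))/3 = -5.755733
R(2,2) = (16·(-5.755733) − (-5.919573)) / 15 = -5.744810
(Column j=1 coincides with Simpson's rule on the same nodes.)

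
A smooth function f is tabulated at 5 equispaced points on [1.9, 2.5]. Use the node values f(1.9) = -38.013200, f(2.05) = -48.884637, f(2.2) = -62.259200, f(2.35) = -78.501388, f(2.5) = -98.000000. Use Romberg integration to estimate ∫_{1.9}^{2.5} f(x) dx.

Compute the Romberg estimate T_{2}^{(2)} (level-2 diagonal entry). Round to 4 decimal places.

-38.5037

T_{0}^{(0)} (trapezoid, 1 panel, h=0.6000): -40.803960
T_{1}^{(0)} (trapezoid, 2 panels, h=0.3000): -39.079740
T_{2}^{(0)} (trapezoid, 4 panels, h=0.1500): -38.647774
T_{1}^{(1)} = -39.079740 + (-39.079740 − (-40.803960))/3 = -38.505000
T_{2}^{(1)} = -38.647774 + (-38.647774 − (-39.079740))/3 = -38.503785
T_{2}^{(2)} = -38.503785 + (-38.503785 − (-38.505000))/15 = -38.503704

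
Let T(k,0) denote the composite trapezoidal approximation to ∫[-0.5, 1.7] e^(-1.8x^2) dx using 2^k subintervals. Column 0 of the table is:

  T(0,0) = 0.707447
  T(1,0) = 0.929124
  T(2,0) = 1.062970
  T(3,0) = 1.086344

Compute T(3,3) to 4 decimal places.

1.0929

T(1,1) = 0.929124 + (0.929124 − 0.707447)/3 = 1.003016
T(2,1) = (4·1.062970 − 0.929124) / 3 = 1.107585
T(3,1) = 1.086344 + (1.086344 − 1.062970)/3 = 1.094135
T(2,2) = (16·1.107585 − 1.003016) / 15 = 1.114556
T(3,2) = (16·1.094135 − 1.107585) / 15 = 1.093238
T(3,3) = (64·1.093238 − 1.114556) / 63 = 1.092900
(Column j=1 coincides with Simpson's rule on the same nodes.)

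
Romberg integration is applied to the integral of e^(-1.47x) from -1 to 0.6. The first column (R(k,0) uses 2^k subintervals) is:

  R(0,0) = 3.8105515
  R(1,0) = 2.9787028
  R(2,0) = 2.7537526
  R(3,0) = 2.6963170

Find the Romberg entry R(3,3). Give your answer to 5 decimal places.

2.67706

R(1,1) = (4·2.9787028 − 3.8105515) / 3 = 2.7014199
R(2,1) = (4·2.7537526 − 2.9787028) / 3 = 2.6787692
R(3,1) = 2.6963170 + (2.6963170 − 2.7537526)/3 = 2.6771718
R(2,2) = 2.6787692 + (2.6787692 − 2.7014199)/15 = 2.6772592
R(3,2) = (16·2.6771718 − 2.6787692) / 15 = 2.6770653
R(3,3) = (64·2.6770653 − 2.6772592) / 63 = 2.6770622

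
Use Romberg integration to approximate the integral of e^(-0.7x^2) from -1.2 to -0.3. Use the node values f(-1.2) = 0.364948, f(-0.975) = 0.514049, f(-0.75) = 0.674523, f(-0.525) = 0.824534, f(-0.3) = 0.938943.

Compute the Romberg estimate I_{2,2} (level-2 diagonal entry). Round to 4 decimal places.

0.6006

I_{0,0} (trapezoid, 1 panel, h=0.9000): 0.586751
I_{1,0} (trapezoid, 2 panels, h=0.4500): 0.596911
I_{2,0} (trapezoid, 4 panels, h=0.2250): 0.599637
I_{1,1} = 0.596911 + (0.596911 − 0.586751)/3 = 0.600298
I_{2,1} = 0.599637 + (0.599637 − 0.596911)/3 = 0.600546
I_{2,2} = 0.600546 + (0.600546 − 0.600298)/15 = 0.600563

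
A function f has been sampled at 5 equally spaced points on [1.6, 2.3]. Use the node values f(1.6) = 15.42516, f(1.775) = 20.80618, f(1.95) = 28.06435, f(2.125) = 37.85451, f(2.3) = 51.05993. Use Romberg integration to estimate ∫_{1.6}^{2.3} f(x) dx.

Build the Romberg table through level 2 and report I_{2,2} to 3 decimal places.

20.839

I_{0,0} (trapezoid, 1 panel, h=0.7000): 23.26978
I_{1,0} (trapezoid, 2 panels, h=0.3500): 21.45741
I_{2,0} (trapezoid, 4 panels, h=0.1750): 20.99433
I_{1,1} = 21.45741 + (21.45741 − 23.26978)/3 = 20.85329
I_{2,1} = 20.99433 + (20.99433 − 21.45741)/3 = 20.83997
I_{2,2} = 20.83997 + (20.83997 − 20.85329)/15 = 20.83908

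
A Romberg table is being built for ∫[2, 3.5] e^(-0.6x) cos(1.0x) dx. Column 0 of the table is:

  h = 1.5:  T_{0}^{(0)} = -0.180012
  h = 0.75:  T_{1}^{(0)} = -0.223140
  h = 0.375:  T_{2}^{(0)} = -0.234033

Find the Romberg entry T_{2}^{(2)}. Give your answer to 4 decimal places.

-0.2377

T_{1}^{(1)} = (4·(-0.223140) − (-0.180012)) / 3 = -0.237516
T_{2}^{(1)} = -0.234033 + (-0.234033 − (-0.223140))/3 = -0.237664
T_{2}^{(2)} = (16·(-0.237664) − (-0.237516)) / 15 = -0.237674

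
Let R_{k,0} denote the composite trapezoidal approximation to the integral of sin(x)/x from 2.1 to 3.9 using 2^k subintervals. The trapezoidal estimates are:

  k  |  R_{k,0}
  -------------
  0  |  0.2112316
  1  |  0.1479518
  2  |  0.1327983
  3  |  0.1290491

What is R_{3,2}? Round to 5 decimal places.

0.12780

R_{2,1} = (4·0.1327983 − 0.1479518) / 3 = 0.1277471
R_{3,1} = 0.1290491 + (0.1290491 − 0.1327983)/3 = 0.1277994
R_{3,2} = 0.1277994 + (0.1277994 − 0.1277471)/15 = 0.1278029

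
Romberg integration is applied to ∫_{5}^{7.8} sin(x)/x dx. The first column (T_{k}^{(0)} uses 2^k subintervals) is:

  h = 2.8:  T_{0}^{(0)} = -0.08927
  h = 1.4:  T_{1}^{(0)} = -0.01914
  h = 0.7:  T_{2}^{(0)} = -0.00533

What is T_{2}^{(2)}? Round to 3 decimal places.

-0.001

T_{1}^{(1)} = (4·(-0.01914) − (-0.08927)) / 3 = 0.00424
T_{2}^{(1)} = -0.00533 + (-0.00533 − (-0.01914))/3 = -0.00073
T_{2}^{(2)} = -0.00073 + (-0.00073 − 0.00424)/15 = -0.00106
(Column j=1 coincides with Simpson's rule on the same nodes.)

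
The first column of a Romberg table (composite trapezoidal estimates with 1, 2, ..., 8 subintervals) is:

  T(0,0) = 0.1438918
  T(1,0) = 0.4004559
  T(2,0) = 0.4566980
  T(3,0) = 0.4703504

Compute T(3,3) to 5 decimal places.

0.47487

T(1,1) = (4·0.4004559 − 0.1438918) / 3 = 0.4859773
T(2,1) = (4·0.4566980 − 0.4004559) / 3 = 0.4754454
T(3,1) = (4·0.4703504 − 0.4566980) / 3 = 0.4749012
T(2,2) = (16·0.4754454 − 0.4859773) / 15 = 0.4747433
T(3,2) = (16·0.4749012 − 0.4754454) / 15 = 0.4748649
T(3,3) = (64·0.4748649 − 0.4747433) / 63 = 0.4748668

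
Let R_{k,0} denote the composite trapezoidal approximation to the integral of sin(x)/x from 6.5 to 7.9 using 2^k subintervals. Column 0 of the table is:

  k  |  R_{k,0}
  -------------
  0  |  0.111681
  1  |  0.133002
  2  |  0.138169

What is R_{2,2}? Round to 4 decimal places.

0.1399

Richardson extrapolation on the trapezoidal column (denominator 4−1=3):
R_{1,1} = 0.133002 + (0.133002 − 0.111681)/3 = 0.140109
R_{2,1} = (4·0.138169 − 0.133002) / 3 = 0.139891
R_{2,2} = 0.139891 + (0.139891 − 0.140109)/15 = 0.139876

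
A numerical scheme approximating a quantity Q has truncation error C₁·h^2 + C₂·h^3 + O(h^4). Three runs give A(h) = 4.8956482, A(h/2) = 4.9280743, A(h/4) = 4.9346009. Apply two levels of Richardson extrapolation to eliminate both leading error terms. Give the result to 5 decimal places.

4.93648

First eliminate the h^2 term (factor 2^2 = 4):
  B₁ = (4·4.9280743 − 4.8956482)/3 = 4.9388830
  B₂ = (4·4.9346009 − 4.9280743)/3 = 4.9367764
Then eliminate the h^3 term (factor 2^3 = 8):
  (8·4.9367764 − 4.9388830)/7 = 4.9364755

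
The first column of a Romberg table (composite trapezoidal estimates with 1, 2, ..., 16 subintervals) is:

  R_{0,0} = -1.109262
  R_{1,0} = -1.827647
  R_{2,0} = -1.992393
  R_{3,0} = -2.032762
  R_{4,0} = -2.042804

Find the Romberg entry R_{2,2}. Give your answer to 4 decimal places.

-2.0460

R_{1,1} = (4·(-1.827647) − (-1.109262)) / 3 = -2.067109
R_{2,1} = -1.992393 + (-1.992393 − (-1.827647))/3 = -2.047308
R_{2,2} = -2.047308 + (-2.047308 − (-2.067109))/15 = -2.045988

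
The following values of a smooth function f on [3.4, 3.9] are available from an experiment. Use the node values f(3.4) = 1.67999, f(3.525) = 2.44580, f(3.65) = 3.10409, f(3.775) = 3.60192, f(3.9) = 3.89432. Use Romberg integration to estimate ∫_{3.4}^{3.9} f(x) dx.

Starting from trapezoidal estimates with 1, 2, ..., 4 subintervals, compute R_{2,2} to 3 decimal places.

1.499

R_{0,0} (trapezoid, 1 panel, h=0.5000): 1.39358
R_{1,0} (trapezoid, 2 panels, h=0.2500): 1.47281
R_{2,0} (trapezoid, 4 panels, h=0.1250): 1.49237
R_{1,1} = 1.47281 + (1.47281 − 1.39358)/3 = 1.49922
R_{2,1} = 1.49237 + (1.49237 − 1.47281)/3 = 1.49889
R_{2,2} = 1.49889 + (1.49889 − 1.49922)/15 = 1.49887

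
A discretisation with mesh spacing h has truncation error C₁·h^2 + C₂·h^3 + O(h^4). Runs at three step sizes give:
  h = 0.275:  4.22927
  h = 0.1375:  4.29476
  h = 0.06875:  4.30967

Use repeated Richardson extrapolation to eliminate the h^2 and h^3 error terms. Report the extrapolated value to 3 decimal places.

First eliminate the h^2 term (factor 2^2 = 4):
  B₁ = (4·4.29476 − 4.22927)/3 = 4.31659
  B₂ = (4·4.30967 − 4.29476)/3 = 4.31464
Then eliminate the h^3 term (factor 2^3 = 8):
  (8·4.31464 − 4.31659)/7 = 4.31436

4.314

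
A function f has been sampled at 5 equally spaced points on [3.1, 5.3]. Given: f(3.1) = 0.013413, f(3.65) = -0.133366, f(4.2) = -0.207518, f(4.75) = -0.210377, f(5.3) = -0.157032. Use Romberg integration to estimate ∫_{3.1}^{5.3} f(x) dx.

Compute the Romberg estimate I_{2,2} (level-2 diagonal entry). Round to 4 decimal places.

-0.3543

I_{0,0} (trapezoid, 1 panel, h=2.2000): -0.157981
I_{1,0} (trapezoid, 2 panels, h=1.1000): -0.307260
I_{2,0} (trapezoid, 4 panels, h=0.5500): -0.342689
I_{1,1} = -0.307260 + (-0.307260 − (-0.157981))/3 = -0.357020
I_{2,1} = -0.342689 + (-0.342689 − (-0.307260))/3 = -0.354499
I_{2,2} = -0.354499 + (-0.354499 − (-0.357020))/15 = -0.354331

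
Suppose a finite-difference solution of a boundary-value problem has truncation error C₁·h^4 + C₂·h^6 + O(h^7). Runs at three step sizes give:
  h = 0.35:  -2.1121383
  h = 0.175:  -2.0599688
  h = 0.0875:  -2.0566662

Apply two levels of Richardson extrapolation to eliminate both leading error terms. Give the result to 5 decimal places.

First eliminate the h^4 term (factor 2^4 = 16):
  B₁ = (16·(-2.0599688) − (-2.1121383))/15 = -2.0564908
  B₂ = (16·(-2.0566662) − (-2.0599688))/15 = -2.0564460
Then eliminate the h^6 term (factor 2^6 = 64):
  (64·(-2.0564460) − (-2.0564908))/63 = -2.0564453

-2.05645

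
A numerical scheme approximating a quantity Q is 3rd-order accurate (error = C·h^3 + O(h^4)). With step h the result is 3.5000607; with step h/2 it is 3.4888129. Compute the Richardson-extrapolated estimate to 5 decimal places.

Extrapolated value = (8·A(h/2) − A(h)) / (8 − 1)
= (8·3.4888129 − 3.5000607) / 7
= 24.4104425 / 7 = 3.4872061

3.48721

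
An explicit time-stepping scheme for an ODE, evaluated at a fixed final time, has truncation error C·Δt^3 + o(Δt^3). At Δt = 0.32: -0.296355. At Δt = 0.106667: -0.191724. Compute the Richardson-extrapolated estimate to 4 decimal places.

The leading error scales as Δt^3; refining by a factor of 3 reduces it by 3^3 = 27.
Extrapolated value = (27·A(Δt/3) − A(Δt)) / (27 − 1)
= (27·(-0.191724) − (-0.296355)) / 26
= -4.880193 / 26 = -0.187700

-0.1877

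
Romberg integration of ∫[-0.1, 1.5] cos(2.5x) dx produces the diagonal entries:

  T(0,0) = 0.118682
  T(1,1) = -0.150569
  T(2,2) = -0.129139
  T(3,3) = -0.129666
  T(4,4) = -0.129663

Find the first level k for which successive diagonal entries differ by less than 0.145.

|T(1,1) − T(0,0)| = 0.269251 ≥ 0.145
|T(2,2) − T(1,1)| = 0.021430 < 0.145

k = 2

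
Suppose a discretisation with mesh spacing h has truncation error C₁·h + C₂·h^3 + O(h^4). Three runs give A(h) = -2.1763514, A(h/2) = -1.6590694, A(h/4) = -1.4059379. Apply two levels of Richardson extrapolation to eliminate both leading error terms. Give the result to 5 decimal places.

-1.15438

First eliminate the h term (factor 2^1 = 2):
  B₁ = (2·(-1.6590694) − (-2.1763514))/1 = -1.1417874
  B₂ = (2·(-1.4059379) − (-1.6590694))/1 = -1.1528064
Then eliminate the h^3 term (factor 2^3 = 8):
  (8·(-1.1528064) − (-1.1417874))/7 = -1.1543805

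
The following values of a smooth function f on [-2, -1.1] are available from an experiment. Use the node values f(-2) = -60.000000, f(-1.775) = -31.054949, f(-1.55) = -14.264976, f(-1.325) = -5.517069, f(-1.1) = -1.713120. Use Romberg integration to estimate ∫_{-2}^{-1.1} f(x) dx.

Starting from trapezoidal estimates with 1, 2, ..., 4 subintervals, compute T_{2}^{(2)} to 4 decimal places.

T_{0}^{(0)} (trapezoid, 1 panel, h=0.9000): -27.770904
T_{1}^{(0)} (trapezoid, 2 panels, h=0.4500): -20.304691
T_{2}^{(0)} (trapezoid, 4 panels, h=0.2250): -18.381050
T_{1}^{(1)} = -20.304691 + (-20.304691 − (-27.770904))/3 = -17.815953
T_{2}^{(1)} = -18.381050 + (-18.381050 − (-20.304691))/3 = -17.739836
T_{2}^{(2)} = -17.739836 + (-17.739836 − (-17.815953))/15 = -17.734762

-17.7348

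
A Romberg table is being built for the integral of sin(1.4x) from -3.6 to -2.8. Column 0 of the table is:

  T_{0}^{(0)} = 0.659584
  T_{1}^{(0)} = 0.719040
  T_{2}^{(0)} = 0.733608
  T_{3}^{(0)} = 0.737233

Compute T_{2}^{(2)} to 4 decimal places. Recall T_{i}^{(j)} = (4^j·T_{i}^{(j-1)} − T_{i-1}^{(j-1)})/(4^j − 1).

0.7384

Richardson extrapolation on the trapezoidal column (denominator 4−1=3):
T_{1}^{(1)} = 0.719040 + (0.719040 − 0.659584)/3 = 0.738859
T_{2}^{(1)} = (4·0.733608 − 0.719040) / 3 = 0.738464
T_{2}^{(2)} = (16·0.738464 − 0.738859) / 15 = 0.738438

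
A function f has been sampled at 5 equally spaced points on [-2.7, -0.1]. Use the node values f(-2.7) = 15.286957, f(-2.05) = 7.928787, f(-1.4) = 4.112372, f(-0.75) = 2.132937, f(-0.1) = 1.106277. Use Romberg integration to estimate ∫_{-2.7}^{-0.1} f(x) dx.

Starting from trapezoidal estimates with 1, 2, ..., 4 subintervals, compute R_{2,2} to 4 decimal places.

14.0422

R_{0,0} (trapezoid, 1 panel, h=2.6000): 21.311204
R_{1,0} (trapezoid, 2 panels, h=1.3000): 16.001686
R_{2,0} (trapezoid, 4 panels, h=0.6500): 14.540963
R_{1,1} = 16.001686 + (16.001686 − 21.311204)/3 = 14.231847
R_{2,1} = 14.540963 + (14.540963 − 16.001686)/3 = 14.054055
R_{2,2} = 14.054055 + (14.054055 − 14.231847)/15 = 14.042202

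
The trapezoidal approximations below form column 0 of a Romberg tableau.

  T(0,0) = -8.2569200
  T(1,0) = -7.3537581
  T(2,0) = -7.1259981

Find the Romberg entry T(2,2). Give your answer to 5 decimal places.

-7.04990

T(1,1) = (4·(-7.3537581) − (-8.2569200)) / 3 = -7.0527041
T(2,1) = -7.1259981 + (-7.1259981 − (-7.3537581))/3 = -7.0500781
T(2,2) = (16·(-7.0500781) − (-7.0527041)) / 15 = -7.0499030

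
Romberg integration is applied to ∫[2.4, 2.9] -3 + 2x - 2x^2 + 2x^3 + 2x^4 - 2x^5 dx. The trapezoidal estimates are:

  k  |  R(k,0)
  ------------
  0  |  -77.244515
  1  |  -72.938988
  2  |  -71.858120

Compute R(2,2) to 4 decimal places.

R(1,1) = (4·(-72.938988) − (-77.244515)) / 3 = -71.503812
R(2,1) = (4·(-71.858120) − (-72.938988)) / 3 = -71.497831
R(2,2) = (16·(-71.497831) − (-71.503812)) / 15 = -71.497432

-71.4974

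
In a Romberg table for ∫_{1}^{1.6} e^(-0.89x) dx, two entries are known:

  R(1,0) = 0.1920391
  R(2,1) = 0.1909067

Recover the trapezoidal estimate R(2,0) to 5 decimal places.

0.19119

From R(2,1) = (4·R(2,0) − R(1,0))/3, solve for R(2,0):
4·R(2,0) = 3·0.1909067 + 0.1920391 = 0.7647592
R(2,0) = 0.1911898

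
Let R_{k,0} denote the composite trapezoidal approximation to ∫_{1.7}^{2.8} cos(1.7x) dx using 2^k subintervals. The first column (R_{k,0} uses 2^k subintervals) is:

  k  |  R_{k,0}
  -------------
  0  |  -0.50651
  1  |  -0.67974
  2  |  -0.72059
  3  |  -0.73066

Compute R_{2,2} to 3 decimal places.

-0.734

Richardson extrapolation on the trapezoidal column (denominator 4−1=3):
R_{1,1} = (4·(-0.67974) − (-0.50651)) / 3 = -0.73748
R_{2,1} = -0.72059 + (-0.72059 − (-0.67974))/3 = -0.73421
R_{2,2} = (16·(-0.73421) − (-0.73748)) / 15 = -0.73399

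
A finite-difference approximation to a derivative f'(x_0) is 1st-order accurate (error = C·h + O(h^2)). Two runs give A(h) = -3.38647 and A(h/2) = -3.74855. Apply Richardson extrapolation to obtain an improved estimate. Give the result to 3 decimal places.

Extrapolated value = (2·A(h/2) − A(h)) / (2 − 1)
= (2·(-3.74855) − (-3.38647)) / 1
= -4.11063 / 1 = -4.11063

-4.111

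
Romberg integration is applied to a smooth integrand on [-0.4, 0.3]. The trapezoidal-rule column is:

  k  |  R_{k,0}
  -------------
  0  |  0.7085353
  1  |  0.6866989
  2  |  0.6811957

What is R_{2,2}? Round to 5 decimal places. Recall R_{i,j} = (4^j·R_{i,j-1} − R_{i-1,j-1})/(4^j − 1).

0.67936

Richardson extrapolation on the trapezoidal column (denominator 4−1=3):
R_{1,1} = 0.6866989 + (0.6866989 − 0.7085353)/3 = 0.6794201
R_{2,1} = 0.6811957 + (0.6811957 − 0.6866989)/3 = 0.6793613
R_{2,2} = (16·0.6793613 − 0.6794201) / 15 = 0.6793574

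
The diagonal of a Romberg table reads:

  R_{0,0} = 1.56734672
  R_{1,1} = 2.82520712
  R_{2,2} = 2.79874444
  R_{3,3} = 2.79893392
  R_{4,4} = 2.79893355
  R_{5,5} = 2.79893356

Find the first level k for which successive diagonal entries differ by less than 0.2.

|R_{1,1} − R_{0,0}| = 1.25786040 ≥ 0.2
|R_{2,2} − R_{1,1}| = 0.02646268 < 0.2

k = 2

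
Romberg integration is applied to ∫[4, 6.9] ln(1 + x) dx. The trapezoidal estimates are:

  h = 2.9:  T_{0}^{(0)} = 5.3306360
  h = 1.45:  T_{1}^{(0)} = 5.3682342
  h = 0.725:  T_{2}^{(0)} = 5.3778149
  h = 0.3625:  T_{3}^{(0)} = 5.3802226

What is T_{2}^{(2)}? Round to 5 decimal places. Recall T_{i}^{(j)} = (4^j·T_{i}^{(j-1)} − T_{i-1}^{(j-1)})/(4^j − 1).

Richardson extrapolation on the trapezoidal column (denominator 4−1=3):
T_{1}^{(1)} = 5.3682342 + (5.3682342 − 5.3306360)/3 = 5.3807669
T_{2}^{(1)} = (4·5.3778149 − 5.3682342) / 3 = 5.3810085
T_{2}^{(2)} = (16·5.3810085 − 5.3807669) / 15 = 5.3810246

5.38102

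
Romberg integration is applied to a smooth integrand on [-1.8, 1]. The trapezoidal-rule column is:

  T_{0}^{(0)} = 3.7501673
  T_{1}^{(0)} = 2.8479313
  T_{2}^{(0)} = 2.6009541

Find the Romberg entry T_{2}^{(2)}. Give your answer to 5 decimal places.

T_{1}^{(1)} = (4·2.8479313 − 3.7501673) / 3 = 2.5471860
T_{2}^{(1)} = 2.6009541 + (2.6009541 − 2.8479313)/3 = 2.5186284
T_{2}^{(2)} = 2.5186284 + (2.5186284 − 2.5471860)/15 = 2.5167246

2.51672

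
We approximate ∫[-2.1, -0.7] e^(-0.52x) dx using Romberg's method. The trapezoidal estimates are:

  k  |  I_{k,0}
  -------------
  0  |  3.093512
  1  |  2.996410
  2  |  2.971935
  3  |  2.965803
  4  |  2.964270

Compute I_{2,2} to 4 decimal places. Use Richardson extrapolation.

2.9638

I_{1,1} = (4·2.996410 − 3.093512) / 3 = 2.964043
I_{2,1} = (4·2.971935 − 2.996410) / 3 = 2.963777
I_{2,2} = (16·2.963777 − 2.964043) / 15 = 2.963759
(Column j=1 coincides with Simpson's rule on the same nodes.)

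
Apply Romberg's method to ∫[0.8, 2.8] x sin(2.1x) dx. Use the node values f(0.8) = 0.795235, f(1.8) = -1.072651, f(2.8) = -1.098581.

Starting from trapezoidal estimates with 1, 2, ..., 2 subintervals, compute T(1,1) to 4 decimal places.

T(0,0) (trapezoid, 1 panel, h=2.0000): -0.303346
T(1,0) (trapezoid, 2 panels, h=1.0000): -1.224324
T(1,1) = -1.224324 + (-1.224324 − (-0.303346))/3 = -1.531317

-1.5313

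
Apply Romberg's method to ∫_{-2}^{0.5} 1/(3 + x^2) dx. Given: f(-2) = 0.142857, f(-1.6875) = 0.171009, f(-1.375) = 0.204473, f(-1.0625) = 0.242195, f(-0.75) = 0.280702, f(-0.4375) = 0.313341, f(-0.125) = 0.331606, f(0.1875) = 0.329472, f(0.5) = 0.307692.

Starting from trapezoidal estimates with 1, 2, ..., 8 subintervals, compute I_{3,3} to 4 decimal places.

0.6571

I_{0,0} (trapezoid, 1 panel, h=2.5000): 0.563186
I_{1,0} (trapezoid, 2 panels, h=1.2500): 0.632471
I_{2,0} (trapezoid, 4 panels, h=0.6250): 0.651285
I_{3,0} (trapezoid, 8 panels, h=0.3125): 0.655648
I_{1,1} = 0.632471 + (0.632471 − 0.563186)/3 = 0.655566
I_{2,1} = 0.651285 + (0.651285 − 0.632471)/3 = 0.657556
I_{3,1} = 0.655648 + (0.655648 − 0.651285)/3 = 0.657102
I_{2,2} = 0.657556 + (0.657556 − 0.655566)/15 = 0.657689
I_{3,2} = 0.657102 + (0.657102 − 0.657556)/15 = 0.657072
I_{3,3} = 0.657072 + (0.657072 − 0.657689)/63 = 0.657062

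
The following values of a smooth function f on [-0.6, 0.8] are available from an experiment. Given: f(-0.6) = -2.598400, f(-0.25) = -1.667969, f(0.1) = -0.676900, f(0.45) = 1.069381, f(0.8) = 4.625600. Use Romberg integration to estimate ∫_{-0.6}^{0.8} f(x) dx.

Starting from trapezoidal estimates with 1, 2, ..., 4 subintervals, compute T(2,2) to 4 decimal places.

-0.2036

T(0,0) (trapezoid, 1 panel, h=1.4000): 1.419040
T(1,0) (trapezoid, 2 panels, h=0.7000): 0.235690
T(2,0) (trapezoid, 4 panels, h=0.3500): -0.091661
T(1,1) = 0.235690 + (0.235690 − 1.419040)/3 = -0.158760
T(2,1) = -0.091661 + (-0.091661 − 0.235690)/3 = -0.200778
T(2,2) = -0.200778 + (-0.200778 − (-0.158760))/15 = -0.203579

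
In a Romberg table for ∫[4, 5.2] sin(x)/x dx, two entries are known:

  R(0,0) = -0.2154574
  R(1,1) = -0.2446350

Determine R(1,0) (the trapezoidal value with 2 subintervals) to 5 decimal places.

From R(1,1) = (4·R(1,0) − R(0,0))/3, solve for R(1,0):
4·R(1,0) = 3·(-0.2446350) + (-0.2154574) = -0.9493624
R(1,0) = -0.2373406

-0.23734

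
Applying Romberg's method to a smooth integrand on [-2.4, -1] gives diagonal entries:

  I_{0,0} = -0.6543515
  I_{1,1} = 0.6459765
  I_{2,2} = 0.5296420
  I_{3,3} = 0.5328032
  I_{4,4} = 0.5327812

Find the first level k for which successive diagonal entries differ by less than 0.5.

k = 2

|I_{1,1} − I_{0,0}| = 1.3003280 ≥ 0.5
|I_{2,2} − I_{1,1}| = 0.1163345 < 0.5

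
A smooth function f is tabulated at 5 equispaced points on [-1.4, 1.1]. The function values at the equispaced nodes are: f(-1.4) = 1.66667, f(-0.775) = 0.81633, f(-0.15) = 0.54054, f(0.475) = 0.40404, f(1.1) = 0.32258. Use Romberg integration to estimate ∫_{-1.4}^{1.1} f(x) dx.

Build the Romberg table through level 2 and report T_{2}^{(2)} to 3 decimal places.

1.652

T_{0}^{(0)} (trapezoid, 1 panel, h=2.5000): 2.48656
T_{1}^{(0)} (trapezoid, 2 panels, h=1.2500): 1.91896
T_{2}^{(0)} (trapezoid, 4 panels, h=0.6250): 1.72221
T_{1}^{(1)} = 1.91896 + (1.91896 − 2.48656)/3 = 1.72976
T_{2}^{(1)} = 1.72221 + (1.72221 − 1.91896)/3 = 1.65663
T_{2}^{(2)} = 1.65663 + (1.65663 − 1.72976)/15 = 1.65175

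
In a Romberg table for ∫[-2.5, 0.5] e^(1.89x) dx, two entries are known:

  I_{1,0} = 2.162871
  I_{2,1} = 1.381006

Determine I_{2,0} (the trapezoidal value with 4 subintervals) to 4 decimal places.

1.5765

From I_{2,1} = (4·I_{2,0} − I_{1,0})/3, solve for I_{2,0}:
4·I_{2,0} = 3·1.381006 + 2.162871 = 6.305889
I_{2,0} = 1.576472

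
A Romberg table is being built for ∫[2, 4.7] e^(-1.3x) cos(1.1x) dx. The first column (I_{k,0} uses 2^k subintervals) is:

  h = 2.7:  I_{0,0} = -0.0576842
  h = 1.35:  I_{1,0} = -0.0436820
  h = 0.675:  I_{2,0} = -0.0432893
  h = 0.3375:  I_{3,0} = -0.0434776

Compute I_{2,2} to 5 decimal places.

Richardson extrapolation on the trapezoidal column (denominator 4−1=3):
I_{1,1} = -0.0436820 + (-0.0436820 − (-0.0576842))/3 = -0.0390146
I_{2,1} = -0.0432893 + (-0.0432893 − (-0.0436820))/3 = -0.0431584
I_{2,2} = -0.0431584 + (-0.0431584 − (-0.0390146))/15 = -0.0434347

-0.04343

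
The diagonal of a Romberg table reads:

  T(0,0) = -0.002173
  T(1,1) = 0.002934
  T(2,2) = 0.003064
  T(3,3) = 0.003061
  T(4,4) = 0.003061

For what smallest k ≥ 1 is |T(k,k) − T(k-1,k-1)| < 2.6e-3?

k = 2

|T(1,1) − T(0,0)| = 0.005107 ≥ 2.6e-3
|T(2,2) − T(1,1)| = 0.000130 < 2.6e-3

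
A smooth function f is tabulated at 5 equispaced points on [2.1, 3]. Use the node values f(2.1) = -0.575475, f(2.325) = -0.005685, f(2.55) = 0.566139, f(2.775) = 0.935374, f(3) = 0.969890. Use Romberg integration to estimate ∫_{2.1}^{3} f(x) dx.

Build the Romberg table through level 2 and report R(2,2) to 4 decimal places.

R(0,0) (trapezoid, 1 panel, h=0.9000): 0.177487
R(1,0) (trapezoid, 2 panels, h=0.4500): 0.343506
R(2,0) (trapezoid, 4 panels, h=0.2250): 0.380933
R(1,1) = 0.343506 + (0.343506 − 0.177487)/3 = 0.398846
R(2,1) = 0.380933 + (0.380933 − 0.343506)/3 = 0.393409
R(2,2) = 0.393409 + (0.393409 − 0.398846)/15 = 0.393047

0.3930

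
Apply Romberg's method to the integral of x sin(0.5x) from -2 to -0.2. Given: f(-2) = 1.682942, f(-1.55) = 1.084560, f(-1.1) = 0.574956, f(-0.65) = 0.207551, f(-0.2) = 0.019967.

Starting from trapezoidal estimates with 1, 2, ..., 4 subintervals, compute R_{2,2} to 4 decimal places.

R_{0,0} (trapezoid, 1 panel, h=1.8000): 1.532618
R_{1,0} (trapezoid, 2 panels, h=0.9000): 1.283769
R_{2,0} (trapezoid, 4 panels, h=0.4500): 1.223335
R_{1,1} = 1.283769 + (1.283769 − 1.532618)/3 = 1.200819
R_{2,1} = 1.223335 + (1.223335 − 1.283769)/3 = 1.203190
R_{2,2} = 1.203190 + (1.203190 − 1.200819)/15 = 1.203348

1.2033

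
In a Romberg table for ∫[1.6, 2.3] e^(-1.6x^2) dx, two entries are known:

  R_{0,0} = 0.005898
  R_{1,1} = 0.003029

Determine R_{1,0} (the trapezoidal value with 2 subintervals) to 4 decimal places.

From R_{1,1} = (4·R_{1,0} − R_{0,0})/3, solve for R_{1,0}:
4·R_{1,0} = 3·0.003029 + 0.005898 = 0.014985
R_{1,0} = 0.003746

0.0037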